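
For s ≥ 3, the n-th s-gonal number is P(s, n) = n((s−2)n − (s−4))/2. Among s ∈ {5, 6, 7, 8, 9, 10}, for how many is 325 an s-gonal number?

2

s = 5: P(5, 14) = 287 and P(5, 15) = 330; 325 is not s-gonal.
s = 6: P(6, 13) = 325. ✓
s = 7: P(7, 11) = 286 and P(7, 12) = 342; 325 is not s-gonal.
s = 8: P(8, 10) = 280 and P(8, 11) = 341; 325 is not s-gonal.
s = 9: P(9, 10) = 325. ✓
s = 10: P(10, 9) = 297 and P(10, 10) = 370; 325 is not s-gonal.
Hits: s ∈ {6, 9} → 2.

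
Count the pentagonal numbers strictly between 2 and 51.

4

The n-th pentagonal number is n(3n−1)/2.
Smallest index with value > 2: n = 2 (giving 5).
Largest index with value < 51: n = 5 (giving 35).
Indices 2 through 5: 4 terms.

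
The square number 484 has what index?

We need n² = 484, so n = √484 = 22.

22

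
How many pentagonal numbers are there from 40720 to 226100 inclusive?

The n-th pentagonal number is n(3n−1)/2.
Smallest index with value ≥ 40720: n = 165 (giving 40755).
Largest index with value ≤ 226100: n = 388 (giving 225622).
Indices 165 through 388: 224 terms.

224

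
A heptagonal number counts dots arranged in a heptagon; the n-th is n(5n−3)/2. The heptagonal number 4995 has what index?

Set n(5n−3)/2 = 4995, giving 5n² − 3n − 9990 = 0.
The discriminant is 9 + 40·4995 = 199809, and √199809 = 447.
So n = (3 + 447) / 10 = 450/10 = 45.
Check: 45·(5·45 − 3)/2 = 4995. ✓

45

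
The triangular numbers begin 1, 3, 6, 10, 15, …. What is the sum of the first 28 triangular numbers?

4060

Σ i(i+1)/2 = (Σi² + Σi) / 2 over i = 1..28.
Σi = 406 and Σi² = 7714.
(1·7714 + 1·406) / 2 = 8120/2 = 4060.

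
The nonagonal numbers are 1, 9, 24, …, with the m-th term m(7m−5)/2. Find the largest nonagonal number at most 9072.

8976

Solve n(7n−5)/2 ≤ 9072 for integer n.
n = 51 gives 8976 ≤ 9072, while n = 52 gives 9334 > 9072; so the answer is 8976.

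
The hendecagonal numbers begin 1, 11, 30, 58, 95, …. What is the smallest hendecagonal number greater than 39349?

Solve n(9n−7)/2 > 39349 for integer n.
The largest n with value ≤ 39349 is 93 (since 38595 ≤ 39349 < 39433), so the first above is n = 94, value 39433.

39433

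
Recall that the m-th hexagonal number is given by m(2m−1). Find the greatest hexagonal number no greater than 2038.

2016

Solve n(2n−1) ≤ 2038 for integer n.
n = 32 gives 2016 ≤ 2038, while n = 33 gives 2145 > 2038; so the answer is 2016.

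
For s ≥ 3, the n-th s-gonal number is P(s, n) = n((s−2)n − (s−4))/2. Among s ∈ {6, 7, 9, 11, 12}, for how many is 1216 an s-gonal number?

2

s = 6: P(6, 24) = 1128 and P(6, 25) = 1225; 1216 is not s-gonal.
s = 7: P(7, 22) = 1177 and P(7, 23) = 1288; 1216 is not s-gonal.
s = 9: P(9, 19) = 1216. ✓
s = 11: P(11, 16) = 1096 and P(11, 17) = 1241; 1216 is not s-gonal.
s = 12: P(12, 16) = 1216. ✓
Hits: s ∈ {9, 12} → 2.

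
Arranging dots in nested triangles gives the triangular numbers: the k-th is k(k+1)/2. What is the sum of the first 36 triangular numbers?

Σ i(i+1)/2 = (Σi² + Σi) / 2 over i = 1..36.
Σi = 666 and Σi² = 16206.
(1·16206 + 1·666) / 2 = 16872/2 = 8436.

8436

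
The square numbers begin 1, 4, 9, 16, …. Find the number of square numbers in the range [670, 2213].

The n-th square number is n².
Smallest index with value ≥ 670: n = 26 (giving 676).
Largest index with value ≤ 2213: n = 47 (giving 2209).
Indices 26 through 47: 22 terms.

22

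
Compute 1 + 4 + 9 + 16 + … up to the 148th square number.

1091574

Σ_{i=1}^{148} i² = 148·149·297/6 = 1091574.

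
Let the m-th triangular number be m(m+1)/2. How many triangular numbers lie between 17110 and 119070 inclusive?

The n-th triangular number is n(n+1)/2.
Smallest index with value ≥ 17110: n = 185 (giving 17205).
Largest index with value ≤ 119070: n = 487 (giving 118828).
Indices 185 through 487: 303 terms.

303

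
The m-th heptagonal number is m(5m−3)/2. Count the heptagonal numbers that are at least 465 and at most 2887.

The n-th heptagonal number is n(5n−3)/2.
Smallest index with value ≥ 465: n = 14 (giving 469).
Largest index with value ≤ 2887: n = 34 (giving 2839).
Indices 14 through 34: 21 terms.

21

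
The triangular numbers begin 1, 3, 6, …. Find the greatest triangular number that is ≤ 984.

946

Solve n(n+1)/2 ≤ 984 for integer n.
n = 43 gives 946 ≤ 984, while n = 44 gives 990 > 984; so the answer is 946.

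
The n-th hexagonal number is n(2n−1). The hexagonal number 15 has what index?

3

Set n(2n−1) = 15, giving 2n² − n − 15 = 0.
So n = (1 + 11) / 4 = 12/4 = 3.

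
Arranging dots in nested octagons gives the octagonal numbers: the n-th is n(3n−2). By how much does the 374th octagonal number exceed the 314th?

123720

374·(3·374 − 2) = 418880 and 314·(3·314 − 2) = 295160.
Difference: 418880 − 295160 = 123720.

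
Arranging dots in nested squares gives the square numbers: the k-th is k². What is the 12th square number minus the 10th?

12² = 144 and 10² = 100.
Difference: 144 − 100 = 44.

44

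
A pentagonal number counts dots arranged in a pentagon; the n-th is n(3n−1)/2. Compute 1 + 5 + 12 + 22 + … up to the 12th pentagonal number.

Σ i(3i−1)/2 = (3Σi² − Σi) / 2 over i = 1..12.
Σi = 78 and Σi² = 650.
(3·650 − 1·78) / 2 = 1872/2 = 936.

936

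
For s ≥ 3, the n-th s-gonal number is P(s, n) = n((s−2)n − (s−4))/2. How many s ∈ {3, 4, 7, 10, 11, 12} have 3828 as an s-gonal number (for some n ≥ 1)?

s = 3: P(3, 87) = 3828. ✓
s = 4: P(4, 61) = 3721 and P(4, 62) = 3844; 3828 is not s-gonal.
s = 7: P(7, 39) = 3744 and P(7, 40) = 3940; 3828 is not s-gonal.
s = 10: P(10, 31) = 3751 and P(10, 32) = 4000; 3828 is not s-gonal.
s = 11: P(11, 29) = 3683 and P(11, 30) = 3945; 3828 is not s-gonal.
s = 12: P(12, 28) = 3808 and P(12, 29) = 4089; 3828 is not s-gonal.
Hits: s ∈ {3} → 1.

1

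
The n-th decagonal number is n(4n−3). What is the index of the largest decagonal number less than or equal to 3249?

28

Solve n(4n−3) ≤ 3249 for integer n.
n = 28 gives 3052 ≤ 3249, while n = 29 gives 3277 > 3249; so the answer is index 28.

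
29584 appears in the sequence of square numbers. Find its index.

We need n² = 29584, so n = √29584 = 172.
Check: 172² = 29584. ✓

172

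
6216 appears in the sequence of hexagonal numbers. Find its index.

Set n(2n−1) = 6216, giving 2n² − n − 6216 = 0.
So n = (1 + 223) / 4 = 224/4 = 56.

56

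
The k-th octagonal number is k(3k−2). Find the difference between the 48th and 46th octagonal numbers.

48·(3·48 − 2) = 6816 and 46·(3·46 − 2) = 6256.
Difference: 6816 − 6256 = 560.

560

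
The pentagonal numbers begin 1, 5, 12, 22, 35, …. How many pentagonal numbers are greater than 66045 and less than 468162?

The n-th pentagonal number is n(3n−1)/2.
Smallest index with value > 66045: n = 211 (giving 66676).
Largest index with value < 468162: n = 558 (giving 466767).
Indices 211 through 558: 348 terms.

348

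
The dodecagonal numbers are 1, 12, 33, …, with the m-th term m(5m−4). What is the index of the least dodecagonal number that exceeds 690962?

373

Solve n(5n−4) > 690962 for integer n.
The largest n with value ≤ 690962 is 372 (since 690432 ≤ 690962 < 694153), so the first above is n = 373, value 694153.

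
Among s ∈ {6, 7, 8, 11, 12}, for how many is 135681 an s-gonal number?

s = 6: P(6, 260) = 134940 and P(6, 261) = 135981; 135681 is not s-gonal.
s = 7: P(7, 233) = 135373 and P(7, 234) = 136539; 135681 is not s-gonal.
s = 8: P(8, 213) = 135681. ✓
s = 11: P(11, 174) = 135633 and P(11, 175) = 137200; 135681 is not s-gonal.
s = 12: P(12, 165) = 135465 and P(12, 166) = 137116; 135681 is not s-gonal.
Hits: s ∈ {8} → 1.

1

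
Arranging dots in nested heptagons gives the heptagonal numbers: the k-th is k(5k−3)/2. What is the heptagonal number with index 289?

The 289th heptagonal number is n(5n−3)/2 with n = 289.
289·(5·289 − 3)/2 = 289·1442/2 = 289·721 = 208369.

208369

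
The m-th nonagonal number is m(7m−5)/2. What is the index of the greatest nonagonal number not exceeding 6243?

42

Solve n(7n−5)/2 ≤ 6243 for integer n.
n = 42 gives 6069 ≤ 6243, while n = 43 gives 6364 > 6243; so the answer is index 42.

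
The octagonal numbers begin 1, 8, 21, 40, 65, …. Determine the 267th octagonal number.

267·(3·267 − 2) = 267·799 = 213333.

213333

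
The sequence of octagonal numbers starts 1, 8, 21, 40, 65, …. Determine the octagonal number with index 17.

833

17·(3·17 − 2) = 17·49 = 833.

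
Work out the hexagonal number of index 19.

703

The 19th hexagonal number is n(2n−1) with n = 19.
19·(2·19 − 1) = 19·37 = 703.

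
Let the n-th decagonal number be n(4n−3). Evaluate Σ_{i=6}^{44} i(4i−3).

114335

Σ i(4i−3) = 4Σi² − 3Σi over i = 6..44.
Σi = 990 − 15 = 975 and Σi² = 29370 − 55 = 29315.
4·29315 − 3·975 = 114335.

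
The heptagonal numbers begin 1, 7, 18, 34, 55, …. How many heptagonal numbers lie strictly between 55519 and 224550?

The n-th heptagonal number is n(5n−3)/2.
Smallest index with value > 55519: n = 150 (giving 56025).
Largest index with value < 224550: n = 299 (giving 223054).
Indices 150 through 299: 150 terms.

150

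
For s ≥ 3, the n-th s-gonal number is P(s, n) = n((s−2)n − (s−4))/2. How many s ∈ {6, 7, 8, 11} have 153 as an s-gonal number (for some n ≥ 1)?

1

s = 6: P(6, 9) = 153. ✓
s = 7: P(7, 8) = 148 and P(7, 9) = 189; 153 is not s-gonal.
s = 8: P(8, 7) = 133 and P(8, 8) = 176; 153 is not s-gonal.
s = 11: P(11, 6) = 141 and P(11, 7) = 196; 153 is not s-gonal.
Hits: s ∈ {6} → 1.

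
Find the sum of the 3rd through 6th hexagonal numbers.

154

Σ i(2i−1) = 2Σi² − Σi over i = 3..6.
Σi = 21 − 3 = 18 and Σi² = 91 − 5 = 86.
2·86 − 1·18 = 154.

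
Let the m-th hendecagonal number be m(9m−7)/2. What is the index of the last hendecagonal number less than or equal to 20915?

Solve n(9n−7)/2 ≤ 20915 for integer n.
n = 68 gives 20570 ≤ 20915, while n = 69 gives 21183 > 20915; so the answer is index 68.

68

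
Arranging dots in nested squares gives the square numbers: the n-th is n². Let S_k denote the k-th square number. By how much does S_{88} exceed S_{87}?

175

n² − (n−1)² = 2n − 1, so 88² − 87² = 2·88 − 1 = 175.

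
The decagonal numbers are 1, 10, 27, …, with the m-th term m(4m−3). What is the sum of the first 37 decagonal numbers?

68191

Σ i(4i−3) = 4Σi² − 3Σi over i = 1..37.
Σi = 703 and Σi² = 17575.
4·17575 − 3·703 = 68191.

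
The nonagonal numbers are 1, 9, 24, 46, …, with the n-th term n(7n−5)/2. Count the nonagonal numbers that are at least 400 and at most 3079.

The n-th nonagonal number is n(7n−5)/2.
Smallest index with value ≥ 400: n = 12 (giving 474).
Largest index with value ≤ 3079: n = 30 (giving 3075).
Indices 12 through 30: 19 terms.

19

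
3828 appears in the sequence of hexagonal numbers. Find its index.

44

Set n(2n−1) = 3828, giving 2n² − n − 3828 = 0.
The discriminant is 1 + 8·3828 = 30625, and √30625 = 175.
So n = (1 + 175) / 4 = 176/4 = 44.
Check: 44·(2·44 − 1) = 3828. ✓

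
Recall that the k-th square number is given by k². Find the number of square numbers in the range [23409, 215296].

312

The n-th square number is n².
Smallest index with value ≥ 23409: n = 153 (giving 23409).
Largest index with value ≤ 215296: n = 464 (giving 215296).
Indices 153 through 464: 312 terms.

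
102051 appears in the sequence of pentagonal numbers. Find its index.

Set n(3n−1)/2 = 102051, giving 3n² − n − 204102 = 0.
The discriminant is 1 + 24·102051 = 2449225, and √2449225 = 1565.
So n = (1 + 1565) / 6 = 1566/6 = 261.
Check: 261·(3·261 − 1)/2 = 102051. ✓

261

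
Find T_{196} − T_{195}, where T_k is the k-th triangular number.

196

Consecutive triangular numbers differ by n: T_{196} − T_{195} = 196.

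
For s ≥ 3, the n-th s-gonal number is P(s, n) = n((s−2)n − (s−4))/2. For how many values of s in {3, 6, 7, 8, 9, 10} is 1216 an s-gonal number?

s = 3: P(3, 48) = 1176 and P(3, 49) = 1225; 1216 is not s-gonal.
s = 6: P(6, 24) = 1128 and P(6, 25) = 1225; 1216 is not s-gonal.
s = 7: P(7, 22) = 1177 and P(7, 23) = 1288; 1216 is not s-gonal.
s = 8: P(8, 20) = 1160 and P(8, 21) = 1281; 1216 is not s-gonal.
s = 9: P(9, 19) = 1216. ✓
s = 10: P(10, 17) = 1105 and P(10, 18) = 1242; 1216 is not s-gonal.
Hits: s ∈ {9} → 1.

1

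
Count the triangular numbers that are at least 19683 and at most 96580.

242

The n-th triangular number is n(n+1)/2.
Smallest index with value ≥ 19683: n = 198 (giving 19701).
Largest index with value ≤ 96580: n = 439 (giving 96580).
Indices 198 through 439: 242 terms.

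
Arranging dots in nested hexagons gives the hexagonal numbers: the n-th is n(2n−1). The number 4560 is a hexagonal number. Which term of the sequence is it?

Set n(2n−1) = 4560, giving 2n² − n − 4560 = 0.
So n = (1 + 191) / 4 = 192/4 = 48.

48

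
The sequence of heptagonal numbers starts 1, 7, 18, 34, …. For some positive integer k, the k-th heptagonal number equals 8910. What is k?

Set n(5n−3)/2 = 8910, giving 5n² − 3n − 17820 = 0.
The discriminant is 9 + 40·8910 = 356409, and √356409 = 597.
So n = (3 + 597) / 10 = 600/10 = 60.
Check: 60·(5·60 − 3)/2 = 8910. ✓

60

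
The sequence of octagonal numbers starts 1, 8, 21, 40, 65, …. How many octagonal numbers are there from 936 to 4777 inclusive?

23

The n-th octagonal number is n(3n−2).
Smallest index with value ≥ 936: n = 18 (giving 936).
Largest index with value ≤ 4777: n = 40 (giving 4720).
Indices 18 through 40: 23 terms.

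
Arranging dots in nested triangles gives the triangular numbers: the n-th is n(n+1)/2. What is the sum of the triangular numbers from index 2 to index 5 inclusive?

34

Σ i(i+1)/2 = (Σi² + Σi) / 2 over i = 2..5.
Σi = 15 − 1 = 14 and Σi² = 55 − 1 = 54.
(1·54 + 1·14) / 2 = 68/2 = 34.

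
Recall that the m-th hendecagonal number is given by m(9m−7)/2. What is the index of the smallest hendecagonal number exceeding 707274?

397

Solve n(9n−7)/2 > 707274 for integer n.
The largest n with value ≤ 707274 is 396 (since 704286 ≤ 707274 < 707851), so the first above is n = 397, value 707851.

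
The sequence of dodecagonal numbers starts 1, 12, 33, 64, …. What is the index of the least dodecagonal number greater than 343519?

263

Solve n(5n−4) > 343519 for integer n.
The largest n with value ≤ 343519 is 262 (since 342172 ≤ 343519 < 344793), so the first above is n = 263, value 344793.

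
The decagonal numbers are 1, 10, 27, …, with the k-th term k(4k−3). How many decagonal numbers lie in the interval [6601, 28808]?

45

The n-th decagonal number is n(4n−3).
Smallest index with value ≥ 6601: n = 41 (giving 6601).
Largest index with value ≤ 28808: n = 85 (giving 28645).
Indices 41 through 85: 45 terms.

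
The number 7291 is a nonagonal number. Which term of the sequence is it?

46

Set n(7n−5)/2 = 7291, giving 7n² − 5n − 14582 = 0.
So n = (5 + 639) / 14 = 644/14 = 46.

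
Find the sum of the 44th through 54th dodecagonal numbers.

130449

Σ i(5i−4) = 5Σi² − 4Σi over i = 44..54.
Σi = 1485 − 946 = 539 and Σi² = 53955 − 27434 = 26521.
5·26521 − 4·539 = 130449.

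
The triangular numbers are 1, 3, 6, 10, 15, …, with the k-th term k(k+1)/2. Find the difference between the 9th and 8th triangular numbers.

9

Consecutive triangular numbers differ by n: T_{9} − T_{8} = 9.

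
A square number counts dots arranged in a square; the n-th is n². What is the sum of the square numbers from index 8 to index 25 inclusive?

Σ_{i=8}^{25} i² = 5525 − 140 = 5385.

5385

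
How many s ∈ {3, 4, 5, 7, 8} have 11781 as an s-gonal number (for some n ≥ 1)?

s = 3: P(3, 153) = 11781. ✓
s = 4: P(4, 108) = 11664 and P(4, 109) = 11881; 11781 is not s-gonal.
s = 5: P(5, 88) = 11572 and P(5, 89) = 11837; 11781 is not s-gonal.
s = 7: P(7, 68) = 11458 and P(7, 69) = 11799; 11781 is not s-gonal.
s = 8: P(8, 63) = 11781. ✓
Hits: s ∈ {3, 8} → 2.

2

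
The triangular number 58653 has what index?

342

Set n(n+1)/2 = 58653, giving n² + n − 117306 = 0.
So n = (-1 + 685) / 2 = 684/2 = 342.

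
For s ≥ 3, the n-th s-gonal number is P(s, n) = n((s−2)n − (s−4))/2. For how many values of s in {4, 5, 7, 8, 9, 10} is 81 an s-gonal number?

2

s = 4: P(4, 9) = 81. ✓
s = 5: P(5, 7) = 70 and P(5, 8) = 92; 81 is not s-gonal.
s = 7: P(7, 6) = 81. ✓
s = 8: P(8, 5) = 65 and P(8, 6) = 96; 81 is not s-gonal.
s = 9: P(9, 5) = 75 and P(9, 6) = 111; 81 is not s-gonal.
s = 10: P(10, 4) = 52 and P(10, 5) = 85; 81 is not s-gonal.
Hits: s ∈ {4, 7} → 2.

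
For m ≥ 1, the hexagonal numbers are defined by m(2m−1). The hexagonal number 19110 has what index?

Set n(2n−1) = 19110, giving 2n² − n − 19110 = 0.
The discriminant is 1 + 8·19110 = 152881, and √152881 = 391.
So n = (1 + 391) / 4 = 392/4 = 98.

98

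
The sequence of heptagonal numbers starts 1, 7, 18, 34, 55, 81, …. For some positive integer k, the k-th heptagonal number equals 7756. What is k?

56

Set n(5n−3)/2 = 7756, giving 5n² − 3n − 15512 = 0.
The discriminant is 9 + 40·7756 = 310249, and √310249 = 557.
So n = (3 + 557) / 10 = 560/10 = 56.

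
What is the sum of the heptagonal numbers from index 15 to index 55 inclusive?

137760

Σ i(5i−3)/2 = (5Σi² − 3Σi) / 2 over i = 15..55.
Σi = 1540 − 105 = 1435 and Σi² = 56980 − 1015 = 55965.
(5·55965 − 3·1435) / 2 = 275520/2 = 137760.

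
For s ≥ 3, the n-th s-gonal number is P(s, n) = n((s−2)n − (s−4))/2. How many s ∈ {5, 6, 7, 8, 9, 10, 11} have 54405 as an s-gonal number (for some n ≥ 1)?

2

s = 5: P(5, 190) = 54055 and P(5, 191) = 54626; 54405 is not s-gonal.
s = 6: P(6, 165) = 54285 and P(6, 166) = 54946; 54405 is not s-gonal.
s = 7: P(7, 147) = 53802 and P(7, 148) = 54538; 54405 is not s-gonal.
s = 8: P(8, 135) = 54405. ✓
s = 9: P(9, 125) = 54375 and P(9, 126) = 55251; 54405 is not s-gonal.
s = 10: P(10, 117) = 54405. ✓
s = 11: P(11, 110) = 54065 and P(11, 111) = 55056; 54405 is not s-gonal.
Hits: s ∈ {8, 10} → 2.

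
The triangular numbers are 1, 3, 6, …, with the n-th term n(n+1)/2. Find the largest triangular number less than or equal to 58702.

58653

Solve n(n+1)/2 ≤ 58702 for integer n.
n = 342 gives 58653 ≤ 58702, while n = 343 gives 58996 > 58702; so the answer is 58653.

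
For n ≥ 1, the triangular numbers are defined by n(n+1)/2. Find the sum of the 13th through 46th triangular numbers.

Σ i(i+1)/2 = (Σi² + Σi) / 2 over i = 13..46.
Σi = 1081 − 78 = 1003 and Σi² = 33511 − 650 = 32861.
(1·32861 + 1·1003) / 2 = 33864/2 = 16932.

16932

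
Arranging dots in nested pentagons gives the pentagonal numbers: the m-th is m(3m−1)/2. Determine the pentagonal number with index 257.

The 257th pentagonal number is n(3n−1)/2 with n = 257.
257·(3·257 − 1)/2 = 257·770/2 = 257·385 = 98945.

98945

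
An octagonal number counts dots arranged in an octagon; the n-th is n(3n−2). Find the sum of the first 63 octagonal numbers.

Σ i(3i−2) = 3Σi² − 2Σi over i = 1..63.
Σi = 2016 and Σi² = 85344.
3·85344 − 2·2016 = 252000.

252000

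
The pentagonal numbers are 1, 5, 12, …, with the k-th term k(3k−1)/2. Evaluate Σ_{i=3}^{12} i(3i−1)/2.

Σ i(3i−1)/2 = (3Σi² − Σi) / 2 over i = 3..12.
Σi = 78 − 3 = 75 and Σi² = 650 − 5 = 645.
(3·645 − 1·75) / 2 = 1860/2 = 930.

930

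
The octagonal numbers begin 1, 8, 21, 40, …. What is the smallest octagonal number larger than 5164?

Solve n(3n−2) > 5164 for integer n.
The largest n with value ≤ 5164 is 41 (since 4961 ≤ 5164 < 5208), so the first above is n = 42, value 5208.

5208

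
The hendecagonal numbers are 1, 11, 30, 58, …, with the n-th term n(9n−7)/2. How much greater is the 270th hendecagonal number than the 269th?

2422

Consecutive hendecagonal numbers differ by 9n − 8: here 9·270 − 8 = 2422.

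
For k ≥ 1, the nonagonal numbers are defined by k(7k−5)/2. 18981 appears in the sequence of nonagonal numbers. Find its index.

74

Set n(7n−5)/2 = 18981, giving 7n² − 5n − 37962 = 0.
The discriminant is 25 + 56·18981 = 1062961, and √1062961 = 1031.
So n = (5 + 1031) / 14 = 1036/14 = 74.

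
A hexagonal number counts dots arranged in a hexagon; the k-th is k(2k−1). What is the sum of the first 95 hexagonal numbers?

576080

Σ i(2i−1) = 2Σi² − Σi over i = 1..95.
Σi = 4560 and Σi² = 290320.
2·290320 − 1·4560 = 576080.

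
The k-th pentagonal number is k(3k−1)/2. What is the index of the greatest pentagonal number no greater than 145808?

311

Solve n(3n−1)/2 ≤ 145808 for integer n.
n = 311 gives 144926 ≤ 145808, while n = 312 gives 145860 > 145808; so the answer is index 311.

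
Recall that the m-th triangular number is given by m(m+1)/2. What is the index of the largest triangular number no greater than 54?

Solve n(n+1)/2 ≤ 54 for integer n.
n = 9 gives 45 ≤ 54, while n = 10 gives 55 > 54; so the answer is index 9.

9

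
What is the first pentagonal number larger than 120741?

Solve n(3n−1)/2 > 120741 for integer n.
The largest n with value ≤ 120741 is 283 (since 119992 ≤ 120741 < 120842), so the first above is n = 284, value 120842.

120842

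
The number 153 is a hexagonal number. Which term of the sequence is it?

9

Set n(2n−1) = 153, giving 2n² − n − 153 = 0.
The discriminant is 1 + 8·153 = 1225, and √1225 = 35.
So n = (1 + 35) / 4 = 36/4 = 9.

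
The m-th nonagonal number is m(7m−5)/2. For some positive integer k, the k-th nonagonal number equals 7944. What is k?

48

Set n(7n−5)/2 = 7944, giving 7n² − 5n − 15888 = 0.
The discriminant is 25 + 56·7944 = 444889, and √444889 = 667.
So n = (5 + 667) / 14 = 672/14 = 48.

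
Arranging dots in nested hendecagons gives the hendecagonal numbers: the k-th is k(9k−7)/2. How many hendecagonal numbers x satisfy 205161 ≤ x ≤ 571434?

143

The n-th hendecagonal number is n(9n−7)/2.
Smallest index with value ≥ 205161: n = 214 (giving 205333).
Largest index with value ≤ 571434: n = 356 (giving 569066).
Indices 214 through 356: 143 terms.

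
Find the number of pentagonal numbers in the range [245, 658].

The n-th pentagonal number is n(3n−1)/2.
Smallest index with value ≥ 245: n = 13 (giving 247).
Largest index with value ≤ 658: n = 21 (giving 651).
Indices 13 through 21: 9 terms.

9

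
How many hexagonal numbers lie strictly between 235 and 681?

7

The n-th hexagonal number is n(2n−1).
Smallest index with value > 235: n = 12 (giving 276).
Largest index with value < 681: n = 18 (giving 630).
Indices 12 through 18: 7 terms.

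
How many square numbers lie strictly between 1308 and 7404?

50

The n-th square number is n².
Smallest index with value > 1308: n = 37 (giving 1369).
Largest index with value < 7404: n = 86 (giving 7396).
Indices 37 through 86: 50 terms.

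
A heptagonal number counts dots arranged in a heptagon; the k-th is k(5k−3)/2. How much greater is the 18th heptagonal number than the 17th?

86

Consecutive heptagonal numbers differ by 5n − 4: here 5·18 − 4 = 86.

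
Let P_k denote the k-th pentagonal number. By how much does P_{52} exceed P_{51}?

Consecutive pentagonal numbers differ by 3n − 2: here 3·52 − 2 = 154.

154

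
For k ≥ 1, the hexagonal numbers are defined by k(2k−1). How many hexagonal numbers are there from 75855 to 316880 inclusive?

The n-th hexagonal number is n(2n−1).
Smallest index with value ≥ 75855: n = 195 (giving 75855).
Largest index with value ≤ 316880: n = 398 (giving 316410).
Indices 195 through 398: 204 terms.

204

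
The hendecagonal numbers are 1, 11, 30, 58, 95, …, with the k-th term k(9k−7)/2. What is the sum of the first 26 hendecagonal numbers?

Σ i(9i−7)/2 = (9Σi² − 7Σi) / 2 over i = 1..26.
Σi = 351 and Σi² = 6201.
(9·6201 − 7·351) / 2 = 53352/2 = 26676.

26676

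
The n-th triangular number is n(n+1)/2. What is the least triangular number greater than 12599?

12720

Solve n(n+1)/2 > 12599 for integer n.
The largest n with value ≤ 12599 is 158 (since 12561 ≤ 12599 < 12720), so the first above is n = 159, value 12720.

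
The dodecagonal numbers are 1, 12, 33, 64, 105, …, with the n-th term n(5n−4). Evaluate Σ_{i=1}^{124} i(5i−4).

Σ i(5i−4) = 5Σi² − 4Σi over i = 1..124.
Σi = 7750 and Σi² = 643250.
5·643250 − 4·7750 = 3185250.

3185250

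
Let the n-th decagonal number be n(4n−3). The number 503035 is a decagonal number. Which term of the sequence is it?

355

Set n(4n−3) = 503035, giving 4n² − 3n − 503035 = 0.
The discriminant is 9 + 16·503035 = 8048569, and √8048569 = 2837.
So n = (3 + 2837) / 8 = 2840/8 = 355.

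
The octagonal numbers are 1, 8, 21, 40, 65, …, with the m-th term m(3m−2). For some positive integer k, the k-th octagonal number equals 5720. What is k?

44

Set n(3n−2) = 5720, giving 3n² − 2n − 5720 = 0.
So n = (2 + 262) / 6 = 264/6 = 44.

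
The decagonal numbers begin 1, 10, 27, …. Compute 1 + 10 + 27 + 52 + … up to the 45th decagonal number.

Σ i(4i−3) = 4Σi² − 3Σi over i = 1..45.
Σi = 1035 and Σi² = 31395.
4·31395 − 3·1035 = 122475.

122475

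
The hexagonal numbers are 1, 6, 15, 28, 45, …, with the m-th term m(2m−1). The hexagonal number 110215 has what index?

235

Set n(2n−1) = 110215, giving 2n² − n − 110215 = 0.
The discriminant is 1 + 8·110215 = 881721, and √881721 = 939.
So n = (1 + 939) / 4 = 940/4 = 235.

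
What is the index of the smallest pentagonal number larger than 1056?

27

Solve n(3n−1)/2 > 1056 for integer n.
The largest n with value ≤ 1056 is 26 (since 1001 ≤ 1056 < 1080), so the first above is n = 27, value 1080.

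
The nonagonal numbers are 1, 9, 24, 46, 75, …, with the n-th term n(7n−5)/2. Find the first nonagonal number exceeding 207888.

209475

Solve n(7n−5)/2 > 207888 for integer n.
The largest n with value ≤ 207888 is 244 (since 207766 ≤ 207888 < 209475), so the first above is n = 245, value 209475.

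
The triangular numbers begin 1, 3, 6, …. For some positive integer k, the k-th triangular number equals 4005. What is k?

Set n(n+1)/2 = 4005, giving n² + n − 8010 = 0.
So n = (-1 + 179) / 2 = 178/2 = 89.

89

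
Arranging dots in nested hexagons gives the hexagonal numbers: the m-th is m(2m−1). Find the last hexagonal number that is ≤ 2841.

Solve n(2n−1) ≤ 2841 for integer n.
n = 37 gives 2701 ≤ 2841, while n = 38 gives 2850 > 2841; so the answer is 2701.

2701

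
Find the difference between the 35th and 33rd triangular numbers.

35·36/2 = 630 and 33·34/2 = 561.
Difference: 630 − 561 = 69.

69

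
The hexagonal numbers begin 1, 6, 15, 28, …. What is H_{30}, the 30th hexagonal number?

1770

30·(2·30 − 1) = 30·59 = 1770.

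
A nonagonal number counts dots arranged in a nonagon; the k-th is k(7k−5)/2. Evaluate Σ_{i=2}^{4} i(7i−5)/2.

Σ i(7i−5)/2 = (7Σi² − 5Σi) / 2 over i = 2..4.
Σi = 10 − 1 = 9 and Σi² = 30 − 1 = 29.
(7·29 − 5·9) / 2 = 158/2 = 79.

79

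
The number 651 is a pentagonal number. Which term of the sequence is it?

Set n(3n−1)/2 = 651, giving 3n² − n − 1302 = 0.
So n = (1 + 125) / 6 = 126/6 = 21.
Check: 21·(3·21 − 1)/2 = 651. ✓

21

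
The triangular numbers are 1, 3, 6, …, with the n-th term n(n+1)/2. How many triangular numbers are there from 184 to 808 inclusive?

21

The n-th triangular number is n(n+1)/2.
Smallest index with value ≥ 184: n = 19 (giving 190).
Largest index with value ≤ 808: n = 39 (giving 780).
Indices 19 through 39: 21 terms.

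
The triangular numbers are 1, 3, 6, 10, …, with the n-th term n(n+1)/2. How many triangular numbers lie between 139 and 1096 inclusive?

The n-th triangular number is n(n+1)/2.
Smallest index with value ≥ 139: n = 17 (giving 153).
Largest index with value ≤ 1096: n = 46 (giving 1081).
Indices 17 through 46: 30 terms.

30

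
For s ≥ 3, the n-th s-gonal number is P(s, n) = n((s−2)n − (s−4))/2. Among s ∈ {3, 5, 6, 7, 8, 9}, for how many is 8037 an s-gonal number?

s = 3: P(3, 126) = 8001 and P(3, 127) = 8128; 8037 is not s-gonal.
s = 5: P(5, 73) = 7957 and P(5, 74) = 8177; 8037 is not s-gonal.
s = 6: P(6, 63) = 7875 and P(6, 64) = 8128; 8037 is not s-gonal.
s = 7: P(7, 57) = 8037. ✓
s = 8: P(8, 52) = 8008 and P(8, 53) = 8321; 8037 is not s-gonal.
s = 9: P(9, 48) = 7944 and P(9, 49) = 8281; 8037 is not s-gonal.
Hits: s ∈ {7} → 1.

1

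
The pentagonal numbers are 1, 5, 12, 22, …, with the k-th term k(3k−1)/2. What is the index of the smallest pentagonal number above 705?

Solve n(3n−1)/2 > 705 for integer n.
The largest n with value ≤ 705 is 21 (since 651 ≤ 705 < 715), so the first above is n = 22, value 715.

22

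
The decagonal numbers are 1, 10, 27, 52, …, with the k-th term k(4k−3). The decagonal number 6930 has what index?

Set n(4n−3) = 6930, giving 4n² − 3n − 6930 = 0.
The discriminant is 9 + 16·6930 = 110889, and √110889 = 333.
So n = (3 + 333) / 8 = 336/8 = 42.

42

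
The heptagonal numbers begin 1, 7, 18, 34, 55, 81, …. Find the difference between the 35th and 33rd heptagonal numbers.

337

35·(5·35 − 3)/2 = 3010 and 33·(5·33 − 3)/2 = 2673.
Difference: 3010 − 2673 = 337.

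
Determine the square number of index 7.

The 7th square number is n² with n = 7.
7² = 49.

49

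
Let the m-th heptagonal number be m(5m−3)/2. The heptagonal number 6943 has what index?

Set n(5n−3)/2 = 6943, giving 5n² − 3n − 13886 = 0.
The discriminant is 9 + 40·6943 = 277729, and √277729 = 527.
So n = (3 + 527) / 10 = 530/10 = 53.
Check: 53·(5·53 − 3)/2 = 6943. ✓

53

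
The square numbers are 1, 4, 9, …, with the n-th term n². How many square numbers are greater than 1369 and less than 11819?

The n-th square number is n².
Smallest index with value > 1369: n = 38 (giving 1444).
Largest index with value < 11819: n = 108 (giving 11664).
Indices 38 through 108: 71 terms.

71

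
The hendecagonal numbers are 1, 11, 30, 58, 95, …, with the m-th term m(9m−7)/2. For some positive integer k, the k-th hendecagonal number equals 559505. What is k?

353

Set n(9n−7)/2 = 559505, giving 9n² − 7n − 1119010 = 0.
So n = (7 + 6347) / 18 = 6354/18 = 353.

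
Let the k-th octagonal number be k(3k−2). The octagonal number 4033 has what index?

37

Set n(3n−2) = 4033, giving 3n² − 2n − 4033 = 0.
The discriminant is 4 + 12·4033 = 48400, and √48400 = 220.
So n = (2 + 220) / 6 = 222/6 = 37.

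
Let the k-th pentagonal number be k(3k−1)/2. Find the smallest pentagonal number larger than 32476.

Solve n(3n−1)/2 > 32476 for integer n.
The largest n with value ≤ 32476 is 147 (since 32340 ≤ 32476 < 32782), so the first above is n = 148, value 32782.

32782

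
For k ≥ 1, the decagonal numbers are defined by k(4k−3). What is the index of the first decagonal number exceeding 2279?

25

Solve n(4n−3) > 2279 for integer n.
The largest n with value ≤ 2279 is 24 (since 2232 ≤ 2279 < 2425), so the first above is n = 25, value 2425.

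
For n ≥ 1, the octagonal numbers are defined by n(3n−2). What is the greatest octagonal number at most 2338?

2296

Solve n(3n−2) ≤ 2338 for integer n.
n = 28 gives 2296 ≤ 2338, while n = 29 gives 2465 > 2338; so the answer is 2296.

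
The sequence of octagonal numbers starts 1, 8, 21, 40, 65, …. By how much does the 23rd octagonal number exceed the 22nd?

Consecutive octagonal numbers differ by 6n − 5: here 6·23 − 5 = 133.

133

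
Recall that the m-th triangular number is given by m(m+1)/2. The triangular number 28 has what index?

Set n(n+1)/2 = 28, giving n² + n − 56 = 0.
The discriminant is 1 + 8·28 = 225, and √225 = 15.
So n = (-1 + 15) / 2 = 14/2 = 7.
Check: 7·8/2 = 28. ✓

7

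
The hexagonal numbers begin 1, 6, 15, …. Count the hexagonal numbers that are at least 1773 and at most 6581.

The n-th hexagonal number is n(2n−1).
Smallest index with value ≥ 1773: n = 31 (giving 1891).
Largest index with value ≤ 6581: n = 57 (giving 6441).
Indices 31 through 57: 27 terms.

27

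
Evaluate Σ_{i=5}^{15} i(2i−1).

2310

Σ i(2i−1) = 2Σi² − Σi over i = 5..15.
Σi = 120 − 10 = 110 and Σi² = 1240 − 30 = 1210.
2·1210 − 1·110 = 2310.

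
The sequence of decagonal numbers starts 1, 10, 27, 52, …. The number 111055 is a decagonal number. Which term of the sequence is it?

167

Set n(4n−3) = 111055, giving 4n² − 3n − 111055 = 0.
The discriminant is 9 + 16·111055 = 1776889, and √1776889 = 1333.
So n = (3 + 1333) / 8 = 1336/8 = 167.
Check: 167·(4·167 − 3) = 111055. ✓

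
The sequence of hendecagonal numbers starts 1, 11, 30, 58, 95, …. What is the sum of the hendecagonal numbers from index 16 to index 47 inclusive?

151632

Σ i(9i−7)/2 = (9Σi² − 7Σi) / 2 over i = 16..47.
Σi = 1128 − 120 = 1008 and Σi² = 35720 − 1240 = 34480.
(9·34480 − 7·1008) / 2 = 303264/2 = 151632.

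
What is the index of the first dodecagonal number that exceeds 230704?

216

Solve n(5n−4) > 230704 for integer n.
The largest n with value ≤ 230704 is 215 (since 230265 ≤ 230704 < 232416), so the first above is n = 216, value 232416.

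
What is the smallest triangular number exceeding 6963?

Solve n(n+1)/2 > 6963 for integer n.
The largest n with value ≤ 6963 is 117 (since 6903 ≤ 6963 < 7021), so the first above is n = 118, value 7021.

7021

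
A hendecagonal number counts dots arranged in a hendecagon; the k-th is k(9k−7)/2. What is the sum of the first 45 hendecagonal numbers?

Σ i(9i−7)/2 = (9Σi² − 7Σi) / 2 over i = 1..45.
Σi = 1035 and Σi² = 31395.
(9·31395 − 7·1035) / 2 = 275310/2 = 137655.

137655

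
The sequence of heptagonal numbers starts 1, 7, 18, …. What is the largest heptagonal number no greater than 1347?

Solve n(5n−3)/2 ≤ 1347 for integer n.
n = 23 gives 1288 ≤ 1347, while n = 24 gives 1404 > 1347; so the answer is 1288.

1288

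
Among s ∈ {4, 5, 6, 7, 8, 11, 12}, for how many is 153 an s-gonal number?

1

s = 4: P(4, 12) = 144 and P(4, 13) = 169; 153 is not s-gonal.
s = 5: P(5, 10) = 145 and P(5, 11) = 176; 153 is not s-gonal.
s = 6: P(6, 9) = 153. ✓
s = 7: P(7, 8) = 148 and P(7, 9) = 189; 153 is not s-gonal.
s = 8: P(8, 7) = 133 and P(8, 8) = 176; 153 is not s-gonal.
s = 11: P(11, 6) = 141 and P(11, 7) = 196; 153 is not s-gonal.
s = 12: P(12, 5) = 105 and P(12, 6) = 156; 153 is not s-gonal.
Hits: s ∈ {6} → 1.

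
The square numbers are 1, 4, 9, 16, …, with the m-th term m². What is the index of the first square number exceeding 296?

18

Solve n² > 296 for integer n.
The largest n with value ≤ 296 is 17 (since 289 ≤ 296 < 324), so the first above is n = 18, value 324.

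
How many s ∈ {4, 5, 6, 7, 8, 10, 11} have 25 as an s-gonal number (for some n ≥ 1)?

s = 4: P(4, 5) = 25. ✓
s = 5: P(5, 4) = 22 and P(5, 5) = 35; 25 is not s-gonal.
s = 6: P(6, 3) = 15 and P(6, 4) = 28; 25 is not s-gonal.
s = 7: P(7, 3) = 18 and P(7, 4) = 34; 25 is not s-gonal.
s = 8: P(8, 3) = 21 and P(8, 4) = 40; 25 is not s-gonal.
s = 10: P(10, 2) = 10 and P(10, 3) = 27; 25 is not s-gonal.
s = 11: P(11, 2) = 11 and P(11, 3) = 30; 25 is not s-gonal.
Hits: s ∈ {4} → 1.

1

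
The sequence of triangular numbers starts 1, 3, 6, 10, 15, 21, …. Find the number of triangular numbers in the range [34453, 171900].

324

The n-th triangular number is n(n+1)/2.
Smallest index with value ≥ 34453: n = 262 (giving 34453).
Largest index with value ≤ 171900: n = 585 (giving 171405).
Indices 262 through 585: 324 terms.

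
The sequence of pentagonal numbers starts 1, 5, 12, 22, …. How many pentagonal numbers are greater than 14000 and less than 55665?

96

The n-th pentagonal number is n(3n−1)/2.
Smallest index with value > 14000: n = 97 (giving 14065).
Largest index with value < 55665: n = 192 (giving 55200).
Indices 97 through 192: 96 terms.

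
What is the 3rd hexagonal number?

The 3rd hexagonal number is n(2n−1) with n = 3.
3·(2·3 − 1) = 3·5 = 15.

15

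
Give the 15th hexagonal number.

The 15th hexagonal number is n(2n−1) with n = 15.
15·(2·15 − 1) = 15·29 = 435.

435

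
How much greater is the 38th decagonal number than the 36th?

586

38·(4·38 − 3) = 5662 and 36·(4·36 − 3) = 5076.
Difference: 5662 − 5076 = 586.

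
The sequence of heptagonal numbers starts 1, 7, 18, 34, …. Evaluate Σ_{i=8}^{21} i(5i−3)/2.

Σ i(5i−3)/2 = (5Σi² − 3Σi) / 2 over i = 8..21.
Σi = 231 − 28 = 203 and Σi² = 3311 − 140 = 3171.
(5·3171 − 3·203) / 2 = 15246/2 = 7623.

7623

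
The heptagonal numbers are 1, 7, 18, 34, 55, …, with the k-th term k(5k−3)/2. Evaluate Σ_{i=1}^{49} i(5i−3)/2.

Σ i(5i−3)/2 = (5Σi² − 3Σi) / 2 over i = 1..49.
Σi = 1225 and Σi² = 40425.
(5·40425 − 3·1225) / 2 = 198450/2 = 99225.

99225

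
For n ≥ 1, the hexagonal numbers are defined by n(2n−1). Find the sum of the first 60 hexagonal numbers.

Σ i(2i−1) = 2Σi² − Σi over i = 1..60.
Σi = 1830 and Σi² = 73810.
2·73810 − 1·1830 = 145790.

145790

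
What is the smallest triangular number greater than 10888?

11026

Solve n(n+1)/2 > 10888 for integer n.
The largest n with value ≤ 10888 is 147 (since 10878 ≤ 10888 < 11026), so the first above is n = 148, value 11026.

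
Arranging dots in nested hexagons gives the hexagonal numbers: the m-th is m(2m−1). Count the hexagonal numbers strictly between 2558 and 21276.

The n-th hexagonal number is n(2n−1).
Smallest index with value > 2558: n = 37 (giving 2701).
Largest index with value < 21276: n = 103 (giving 21115).
Indices 37 through 103: 67 terms.

67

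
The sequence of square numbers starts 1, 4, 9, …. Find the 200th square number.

The 200th square number is n² with n = 200.
200² = 40000.

40000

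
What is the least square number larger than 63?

Solve n² > 63 for integer n.
The largest n with value ≤ 63 is 7 (since 49 ≤ 63 < 64), so the first above is n = 8, value 64.

64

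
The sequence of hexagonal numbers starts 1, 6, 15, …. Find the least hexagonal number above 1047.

1128

Solve n(2n−1) > 1047 for integer n.
The largest n with value ≤ 1047 is 23 (since 1035 ≤ 1047 < 1128), so the first above is n = 24, value 1128.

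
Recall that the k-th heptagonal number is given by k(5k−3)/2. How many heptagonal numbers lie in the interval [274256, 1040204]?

The n-th heptagonal number is n(5n−3)/2.
Smallest index with value ≥ 274256: n = 332 (giving 275062).
Largest index with value ≤ 1040204: n = 645 (giving 1039095).
Indices 332 through 645: 314 terms.

314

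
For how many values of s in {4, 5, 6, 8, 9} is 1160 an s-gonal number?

s = 4: P(4, 34) = 1156 and P(4, 35) = 1225; 1160 is not s-gonal.
s = 5: P(5, 27) = 1080 and P(5, 28) = 1162; 1160 is not s-gonal.
s = 6: P(6, 24) = 1128 and P(6, 25) = 1225; 1160 is not s-gonal.
s = 8: P(8, 20) = 1160. ✓
s = 9: P(9, 18) = 1089 and P(9, 19) = 1216; 1160 is not s-gonal.
Hits: s ∈ {8} → 1.

1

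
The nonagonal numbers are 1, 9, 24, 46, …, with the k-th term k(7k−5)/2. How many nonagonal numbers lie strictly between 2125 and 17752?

46

The n-th nonagonal number is n(7n−5)/2.
Smallest index with value > 2125: n = 26 (giving 2301).
Largest index with value < 17752: n = 71 (giving 17466).
Indices 26 through 71: 46 terms.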